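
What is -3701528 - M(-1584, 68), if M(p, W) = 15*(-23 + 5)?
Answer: -3701258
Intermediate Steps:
M(p, W) = -270 (M(p, W) = 15*(-18) = -270)
-3701528 - M(-1584, 68) = -3701528 - 1*(-270) = -3701528 + 270 = -3701258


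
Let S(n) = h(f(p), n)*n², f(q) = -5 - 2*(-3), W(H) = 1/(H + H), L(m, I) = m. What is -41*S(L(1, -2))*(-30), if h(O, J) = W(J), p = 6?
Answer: 615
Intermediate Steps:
W(H) = 1/(2*H)
f(q) = 1 (f(q) = -5 + 6 = 1)
h(O, J) = 1/(2*J)
S(n) = n/2 (S(n) = (1/(2*n))*n² = n/2)
-41*S(L(1, -2))*(-30) = -41/2*(-30) = 615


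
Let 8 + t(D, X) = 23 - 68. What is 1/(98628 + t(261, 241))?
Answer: 1/98575 ≈ 1.0145e-5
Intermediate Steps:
t(D, X) = -53 (t(D, X) = -8 + (23 - 68) = -8 - 45 = -53)
1/(98628 + t(261, 241)) = 1/(98628 - 53) = 1/98575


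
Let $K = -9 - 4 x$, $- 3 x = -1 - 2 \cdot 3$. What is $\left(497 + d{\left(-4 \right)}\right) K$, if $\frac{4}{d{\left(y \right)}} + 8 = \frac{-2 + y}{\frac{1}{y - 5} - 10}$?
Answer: $- \frac{3067295}{337} \approx -9101.8$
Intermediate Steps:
$x = \frac{7}{3}$ ($x = - \frac{-1 - 2 \cdot 3}{3} = - \frac{-1 - 6}{3} = \left(- \frac{1}{3}\right) \left(-7\right) = \frac{7}{3} \approx 2.3333$)
$d{\left(y \right)} = \frac{4}{-8 + \frac{-2 + y}{-10 + \frac{1}{-5 + y}}}$ ($d{\left(y \right)} = \frac{4}{-8 + \frac{-2 + y}{\frac{1}{y - 5} - 10}} = \frac{4}{-8 + \frac{-2 + y}{\frac{1}{-5 + y} - 10}} = \frac{4}{-8 + \frac{-2 + y}{-10 + \frac{1}{-5 + y}}}$)
$K = - \frac{55}{3}$ ($K = -9 - \frac{28}{3} = - \frac{55}{3} \approx -18.333$)
$\left(497 + d{\left(-4 \right)}\right) K = \left(497 + \frac{4 \left(51 - -40\right)}{-398 + \left(-4\right)^{2} + 73 \left(-4\right)}\right) \left(- \frac{55}{3}\right) = \left(497 + \frac{4 \left(51 + 40\right)}{-398 + 16 - 292}\right) \left(- \frac{55}{3}\right) = \left(497 + 4 \frac{1}{-674} \cdot 91\right) \left(- \frac{55}{3}\right) = \left(497 + 4 \left(- \frac{1}{674}\right) 91\right) \left(- \frac{55}{3}\right) = \left(497 - \frac{182}{337}\right) \left(- \frac{55}{3}\right) = \frac{167307}{337} \left(- \frac{55}{3}\right) = - \frac{3067295}{337}$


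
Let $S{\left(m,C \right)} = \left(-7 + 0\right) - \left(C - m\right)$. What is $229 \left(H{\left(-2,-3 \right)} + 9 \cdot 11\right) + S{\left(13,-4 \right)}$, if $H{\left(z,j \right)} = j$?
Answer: $21994$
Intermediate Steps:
$S{\left(m,C \right)} = -7 + m - C$ ($S{\left(m,C \right)} = -7 - \left(C - m\right) = -7 + m - C$)
$229 \left(H{\left(-2,-3 \right)} + 9 \cdot 11\right) + S{\left(13,-4 \right)} = 229 \left(-3 + 9 \cdot 11\right) - -10 = 229 \left(-3 + 99\right) + \left(-7 + 13 + 4\right) = 229 \cdot 96 + 10 = 21984 + 10 = 21994$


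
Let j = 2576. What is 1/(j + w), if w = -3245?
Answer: -1/669 ≈ -0.0014948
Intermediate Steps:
1/(j + w) = 1/(2576 - 3245) = 1/(-669) = -1/669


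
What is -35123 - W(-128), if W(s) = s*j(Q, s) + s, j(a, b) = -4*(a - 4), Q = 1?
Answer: -33459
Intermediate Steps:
j(a, b) = 16 - 4*a (j(a, b) = -4*(-4 + a) = 16 - 4*a)
W(s) = 13*s (W(s) = s*(16 - 4*1) + s = s*(16 - 4) + s = s*12 + s = 12*s + s = 13*s)
-35123 - W(-128) = -35123 - 13*(-128) = -35123 - 1*(-1664) = -35123 + 1664 = -33459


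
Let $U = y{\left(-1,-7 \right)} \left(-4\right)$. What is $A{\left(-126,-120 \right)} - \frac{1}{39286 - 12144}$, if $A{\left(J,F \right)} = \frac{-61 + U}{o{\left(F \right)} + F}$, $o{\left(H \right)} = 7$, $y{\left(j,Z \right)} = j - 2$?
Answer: $\frac{1329845}{3067046} \approx 0.43359$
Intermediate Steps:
$y{\left(j,Z \right)} = -2 + j$
$U = 12$ ($U = \left(-2 - 1\right) \left(-4\right) = \left(-3\right) \left(-4\right) = 12$)
$A{\left(J,F \right)} = - \frac{49}{7 + F}$ ($A{\left(J,F \right)} = \frac{-61 + 12}{7 + F} = - \frac{49}{7 + F}$)
$A{\left(-126,-120 \right)} - \frac{1}{39286 - 12144} = - \frac{49}{7 - 120} - \frac{1}{39286 - 12144} = - \frac{49}{-113} - \frac{1}{27142} = \left(-49\right) \left(- \frac{1}{113}\right) - \frac{1}{27142} = \frac{49}{113} - \frac{1}{27142} = \frac{1329845}{3067046}$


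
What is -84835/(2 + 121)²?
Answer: -84835/15129 ≈ -5.6074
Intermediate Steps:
-84835/(2 + 121)² = -84835/(123²) = -84835/15129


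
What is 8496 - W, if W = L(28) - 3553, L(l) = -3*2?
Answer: 12055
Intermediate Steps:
L(l) = -6
W = -3559 (W = -6 - 3553 = -3559)
8496 - W = 8496 - 1*(-3559) = 8496 + 3559 = 12055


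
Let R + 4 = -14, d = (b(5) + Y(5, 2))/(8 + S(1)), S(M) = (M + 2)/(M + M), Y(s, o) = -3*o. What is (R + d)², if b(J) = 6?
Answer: 324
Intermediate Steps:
S(M) = (2 + M)/(2*M) (S(M) = (2 + M)/((2*M)) = (2 + M)*(1/(2*M)) = (2 + M)/(2*M))
d = 0 (d = (6 - 3*2)/(8 + (½)*(2 + 1)/1) = (6 - 6)/(8 + (½)*1*3) = 0/(8 + 3/2) = 0/(19/2) = 0*(2/19) = 0)
R = -18 (R = -4 - 14 = -18)
(R + d)² = (-18 + 0)² = (-18)² = 324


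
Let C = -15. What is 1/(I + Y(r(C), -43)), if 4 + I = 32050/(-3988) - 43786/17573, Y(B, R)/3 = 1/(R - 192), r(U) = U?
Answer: -8234532070/119738653081 ≈ -0.068771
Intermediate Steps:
Y(B, R) = 3/(-192 + R) (Y(B, R) = 3/(R - 192) = 3/(-192 + R))
I = -509078857/35040562 (I = -4 + (32050/(-3988) - 43786/17573) = -4 + (32050*(-1/3988) - 43786*1/17573) = -4 + (-16025/1994 - 43786/17573) = -4 - 368916609/35040562 = -509078857/35040562 ≈ -14.528)
1/(I + Y(r(C), -43)) = 1/(-509078857/35040562 + 3/(-192 - 43)) = 1/(-509078857/35040562 + 3/(-235)) = 1/(-509078857/35040562 + 3*(-1/235)) = 1/(-509078857/35040562 - 3/235) = 1/(-119738653081/8234532070) = -8234532070/119738653081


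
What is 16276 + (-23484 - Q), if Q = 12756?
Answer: -19964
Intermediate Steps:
16276 + (-23484 - Q) = 16276 + (-23484 - 1*12756) = 16276 + (-23484 - 12756) = 16276 - 36240 = -19964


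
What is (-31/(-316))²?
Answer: 961/99856 ≈ 0.0096239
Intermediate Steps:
(-31/(-316))² = (-31*(-1/316))² = (31/316)² = 961/99856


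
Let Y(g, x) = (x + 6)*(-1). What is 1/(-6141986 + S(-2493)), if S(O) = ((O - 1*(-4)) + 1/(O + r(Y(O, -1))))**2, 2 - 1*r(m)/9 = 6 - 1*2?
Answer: 6305121/335035104094 ≈ 1.8819e-5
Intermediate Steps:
Y(g, x) = -6 - x (Y(g, x) = (6 + x)*(-1) = -6 - x)
r(m) = -18 (r(m) = 18 - 9*(6 - 1*2) = 18 - 9*(6 - 2) = 18 - 9*4 = 18 - 36 = -18)
S(O) = (4 + O + 1/(-18 + O))**2 (S(O) = ((O - 1*(-4)) + 1/(O - 18))**2 = ((O + 4) + 1/(-18 + O))**2 = ((4 + O) + 1/(-18 + O))**2 = (4 + O + 1/(-18 + O))**2)
1/(-6141986 + S(-2493)) = 1/(-6141986 + (-71 + (-2493)**2 - 14*(-2493))**2/(-18 - 2493)**2) = 1/(-6141986 + (-71 + 6215049 + 34902)**2/(-2511)**2) = 1/(-6141986 + (1/6305121)*6249880**2) = 1/(-6141986 + (1/6305121)*39061000014400) = 1/(-6141986 + 39061000014400/6305121) = 1/(335035104094/6305121) = 6305121/335035104094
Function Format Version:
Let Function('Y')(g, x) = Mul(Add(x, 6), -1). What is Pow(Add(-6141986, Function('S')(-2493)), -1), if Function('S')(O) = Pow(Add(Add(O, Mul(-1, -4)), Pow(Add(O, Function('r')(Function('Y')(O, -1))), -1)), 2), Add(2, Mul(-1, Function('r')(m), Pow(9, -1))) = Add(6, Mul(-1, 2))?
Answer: Rational(6305121, 335035104094) ≈ 1.8819e-5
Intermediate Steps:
Function('Y')(g, x) = Add(-6, Mul(-1, x)) (Function('Y')(g, x) = Mul(Add(6, x), -1) = Add(-6, Mul(-1, x)))
Function('r')(m) = -18 (Function('r')(m) = Add(18, Mul(-9, Add(6, Mul(-1, 2)))) = Add(18, Mul(-9, Add(6, -2))) = Add(18, Mul(-9, 4)) = Add(18, -36) = -18)
Function('S')(O) = Pow(Add(4, O, Pow(Add(-18, O), -1)), 2) (Function('S')(O) = Pow(Add(Add(O, Mul(-1, -4)), Pow(Add(O, -18), -1)), 2) = Pow(Add(Add(O, 4), Pow(Add(-18, O), -1)), 2) = Pow(Add(Add(4, O), Pow(Add(-18, O), -1)), 2) = Pow(Add(4, O, Pow(Add(-18, O), -1)), 2))
Pow(Add(-6141986, Function('S')(-2493)), -1) = Pow(Add(-6141986, Mul(Pow(Add(-18, -2493), -2), Pow(Add(-71, Pow(-2493, 2), Mul(-14, -2493)), 2))), -1) = Pow(Add(-6141986, Mul(Pow(-2511, -2), Pow(Add(-71, 6215049, 34902), 2))), -1) = Pow(Add(-6141986, Mul(Rational(1, 6305121), Pow(6249880, 2))), -1) = Pow(Add(-6141986, Mul(Rational(1, 6305121), 39061000014400)), -1) = Pow(Add(-6141986, Rational(39061000014400, 6305121)), -1) = Pow(Rational(335035104094, 6305121), -1) = Rational(6305121, 335035104094)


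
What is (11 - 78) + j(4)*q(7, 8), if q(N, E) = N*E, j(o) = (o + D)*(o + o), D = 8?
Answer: 5309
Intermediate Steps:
j(o) = 2*o*(8 + o) (j(o) = (o + 8)*(o + o) = (8 + o)*(2*o) = 2*o*(8 + o))
q(N, E) = E*N
(11 - 78) + j(4)*q(7, 8) = (11 - 78) + (2*4*(8 + 4))*(8*7) = -67 + (2*4*12)*56 = -67 + 96*56 = -67 + 5376 = 5309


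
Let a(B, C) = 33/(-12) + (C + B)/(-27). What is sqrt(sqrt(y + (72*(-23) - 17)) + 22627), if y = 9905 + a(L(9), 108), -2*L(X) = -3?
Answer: sqrt(814572 + 42*sqrt(6043))/6 ≈ 150.72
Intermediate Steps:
L(X) = 3/2 (L(X) = -1/2*(-3) = 3/2)
a(B, C) = -11/4 - B/27 - C/27 (a(B, C) = 33*(-1/12) + (B + C)*(-1/27) = -11/4 + (-B/27 - C/27) = -11/4 - B/27 - C/27)
y = 356335/36 (y = 9905 + (-11/4 - 1/27*3/2 - 1/27*108) = 9905 + (-11/4 - 1/18 - 4) = 9905 - 245/36 = 356335/36 ≈ 9898.2)
sqrt(sqrt(y + (72*(-23) - 17)) + 22627) = sqrt(sqrt(356335/36 + (72*(-23) - 17)) + 22627) = sqrt(sqrt(356335/36 + (-1656 - 17)) + 22627) = sqrt(sqrt(356335/36 - 1673) + 22627) = sqrt(sqrt(296107/36) + 22627) = sqrt(7*sqrt(6043)/6 + 22627) = sqrt(22627 + 7*sqrt(6043)/6)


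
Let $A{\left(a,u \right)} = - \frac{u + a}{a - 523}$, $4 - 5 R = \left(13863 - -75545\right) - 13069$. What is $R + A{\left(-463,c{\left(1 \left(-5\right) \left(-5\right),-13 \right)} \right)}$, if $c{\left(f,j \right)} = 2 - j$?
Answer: $- \frac{7526855}{493} \approx -15267.0$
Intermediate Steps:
$R = -15267$ ($R = \frac{4}{5} - \frac{\left(13863 - -75545\right) - 13069}{5} = \frac{4}{5} - \frac{\left(13863 + 75545\right) - 13069}{5} = \frac{4}{5} - \frac{89408 - 13069}{5} = \frac{4}{5} - \frac{76339}{5} = -15267$)
$A{\left(a,u \right)} = - \frac{a + u}{-523 + a}$
$R + A{\left(-463,c{\left(1 \left(-5\right) \left(-5\right),-13 \right)} \right)} = -15267 + \frac{\left(-1\right) \left(-463\right) - \left(2 - -13\right)}{-523 - 463} = -15267 + \frac{463 - \left(2 + 13\right)}{-986} = -15267 - \frac{463 - 15}{986} = -15267 - \frac{224}{493} = - \frac{7526855}{493}$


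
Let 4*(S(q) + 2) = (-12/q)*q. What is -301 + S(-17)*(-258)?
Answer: 989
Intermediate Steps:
S(q) = -5 (S(q) = -2 + ((-12/q)*q)/4 = -2 + (¼)*(-12) = -2 - 3 = -5)
-301 + S(-17)*(-258) = -301 - 5*(-258) = -301 + 1290 = 989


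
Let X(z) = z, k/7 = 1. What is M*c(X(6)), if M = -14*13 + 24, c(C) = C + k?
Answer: -2054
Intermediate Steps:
k = 7 (k = 7*1 = 7)
c(C) = 7 + C (c(C) = C + 7 = 7 + C)
M = -158 (M = -182 + 24 = -158)
M*c(X(6)) = -158*(7 + 6) = -158*13 = -2054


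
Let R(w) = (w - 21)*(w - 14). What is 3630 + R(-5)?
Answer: 4124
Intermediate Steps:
R(w) = (-21 + w)*(-14 + w)
3630 + R(-5) = 3630 + (294 + (-5)² - 35*(-5)) = 3630 + (294 + 25 + 175) = 3630 + 494 = 4124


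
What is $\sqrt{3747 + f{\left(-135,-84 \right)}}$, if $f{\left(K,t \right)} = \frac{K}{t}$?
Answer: $\frac{\sqrt{734727}}{14} \approx 61.226$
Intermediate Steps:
$\sqrt{3747 + f{\left(-135,-84 \right)}} = \sqrt{3747 - \frac{135}{-84}} = \sqrt{3747 - - \frac{45}{28}} = \sqrt{3747 + \frac{45}{28}} = \sqrt{\frac{104961}{28}} = \frac{\sqrt{734727}}{14}$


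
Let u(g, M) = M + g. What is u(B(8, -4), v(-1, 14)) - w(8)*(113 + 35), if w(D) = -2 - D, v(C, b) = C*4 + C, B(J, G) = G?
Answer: 1471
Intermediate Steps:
v(C, b) = 5*C (v(C, b) = 4*C + C = 5*C)
u(B(8, -4), v(-1, 14)) - w(8)*(113 + 35) = (5*(-1) - 4) - (-2 - 1*8)*(113 + 35) = (-5 - 4) - (-2 - 8)*148 = -9 - (-10)*148 = -9 - 1*(-1480) = -9 + 1480 = 1471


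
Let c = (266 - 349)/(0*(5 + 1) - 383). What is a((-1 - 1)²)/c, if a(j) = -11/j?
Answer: -4213/332 ≈ -12.690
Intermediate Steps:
c = 83/383 (c = -83/(0*6 - 383) = -83/(0 - 383) = -83/(-383) = -83*(-1/383) = 83/383 ≈ 0.21671)
a((-1 - 1)²)/c = (-11/(-1 - 1)²)/(83/383) = -11/((-2)²)*(383/83) = -11/4*(383/83) = -11*¼*(383/83) = -11/4*383/83 = -4213/332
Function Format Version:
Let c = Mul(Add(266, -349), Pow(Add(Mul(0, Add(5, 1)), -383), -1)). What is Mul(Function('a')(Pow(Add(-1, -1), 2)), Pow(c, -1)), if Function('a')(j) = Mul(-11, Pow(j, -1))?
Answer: Rational(-4213, 332) ≈ -12.690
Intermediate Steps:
c = Rational(83, 383) (c = Mul(-83, Pow(Add(Mul(0, 6), -383), -1)) = Mul(-83, Pow(Add(0, -383), -1)) = Mul(-83, Pow(-383, -1)) = Mul(-83, Rational(-1, 383)) = Rational(83, 383) ≈ 0.21671)
Mul(Function('a')(Pow(Add(-1, -1), 2)), Pow(c, -1)) = Mul(Mul(-11, Pow(Pow(Add(-1, -1), 2), -1)), Pow(Rational(83, 383), -1)) = Mul(Mul(-11, Pow(Pow(-2, 2), -1)), Rational(383, 83)) = Mul(Mul(-11, Pow(4, -1)), Rational(383, 83)) = Mul(Mul(-11, Rational(1, 4)), Rational(383, 83)) = Mul(Rational(-11, 4), Rational(383, 83)) = Rational(-4213, 332)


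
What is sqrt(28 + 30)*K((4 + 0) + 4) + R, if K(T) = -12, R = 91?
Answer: 91 - 12*sqrt(58) ≈ -0.38928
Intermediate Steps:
sqrt(28 + 30)*K((4 + 0) + 4) + R = sqrt(28 + 30)*(-12) + 91 = sqrt(58)*(-12) + 91 = -12*sqrt(58) + 91 = 91 - 12*sqrt(58)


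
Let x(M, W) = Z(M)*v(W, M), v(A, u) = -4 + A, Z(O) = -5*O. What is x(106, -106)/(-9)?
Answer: -58300/9 ≈ -6477.8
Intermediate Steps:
x(M, W) = -5*M*(-4 + W) (x(M, W) = (-5*M)*(-4 + W) = -5*M*(-4 + W))
x(106, -106)/(-9) = (5*106*(4 - 1*(-106)))/(-9) = -5*106*(4 + 106)/9 = -5*106*110/9 = -⅑*58300 = -58300/9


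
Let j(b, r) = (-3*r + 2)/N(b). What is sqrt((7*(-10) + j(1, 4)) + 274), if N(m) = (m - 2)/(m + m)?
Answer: 4*sqrt(14) ≈ 14.967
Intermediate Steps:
N(m) = (-2 + m)/(2*m) (N(m) = (-2 + m)/((2*m)) = (-2 + m)*(1/(2*m)) = (-2 + m)/(2*m))
j(b, r) = 2*b*(2 - 3*r)/(-2 + b) (j(b, r) = (-3*r + 2)/(((-2 + b)/(2*b))) = (2 - 3*r)*(2*b/(-2 + b)) = 2*b*(2 - 3*r)/(-2 + b))
sqrt((7*(-10) + j(1, 4)) + 274) = sqrt((7*(-10) + 2*1*(2 - 3*4)/(-2 + 1)) + 274) = sqrt((-70 + 2*1*(2 - 12)/(-1)) + 274) = sqrt((-70 + 2*1*(-1)*(-10)) + 274) = sqrt((-70 + 20) + 274) = sqrt(-50 + 274) = sqrt(224) = 4*sqrt(14)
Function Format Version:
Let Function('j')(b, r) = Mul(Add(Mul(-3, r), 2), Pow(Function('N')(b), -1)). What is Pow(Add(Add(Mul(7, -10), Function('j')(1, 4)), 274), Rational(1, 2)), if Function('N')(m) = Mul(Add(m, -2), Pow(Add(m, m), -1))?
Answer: Mul(4, Pow(14, Rational(1, 2))) ≈ 14.967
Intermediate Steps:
Function('N')(m) = Mul(Rational(1, 2), Pow(m, -1), Add(-2, m)) (Function('N')(m) = Mul(Add(-2, m), Pow(Mul(2, m), -1)) = Mul(Add(-2, m), Mul(Rational(1, 2), Pow(m, -1))) = Mul(Rational(1, 2), Pow(m, -1), Add(-2, m)))
Function('j')(b, r) = Mul(2, b, Pow(Add(-2, b), -1), Add(2, Mul(-3, r))) (Function('j')(b, r) = Mul(Add(Mul(-3, r), 2), Pow(Mul(Rational(1, 2), Pow(b, -1), Add(-2, b)), -1)) = Mul(Add(2, Mul(-3, r)), Mul(2, b, Pow(Add(-2, b), -1))) = Mul(2, b, Pow(Add(-2, b), -1), Add(2, Mul(-3, r))))
Pow(Add(Add(Mul(7, -10), Function('j')(1, 4)), 274), Rational(1, 2)) = Pow(Add(Add(Mul(7, -10), Mul(2, 1, Pow(Add(-2, 1), -1), Add(2, Mul(-3, 4)))), 274), Rational(1, 2)) = Pow(Add(Add(-70, Mul(2, 1, Pow(-1, -1), Add(2, -12))), 274), Rational(1, 2)) = Pow(Add(Add(-70, Mul(2, 1, -1, -10)), 274), Rational(1, 2)) = Pow(Add(Add(-70, 20), 274), Rational(1, 2)) = Pow(Add(-50, 274), Rational(1, 2)) = Pow(224, Rational(1, 2)) = Mul(4, Pow(14, Rational(1, 2)))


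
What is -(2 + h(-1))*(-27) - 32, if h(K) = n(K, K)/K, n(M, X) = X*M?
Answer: -5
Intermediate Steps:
n(M, X) = M*X
h(K) = K (h(K) = (K*K)/K = K²/K = K)
-(2 + h(-1))*(-27) - 32 = -(2 - 1)*(-27) - 32 = -1*1*(-27) - 32 = -1*(-27) - 32 = 27 - 32 = -5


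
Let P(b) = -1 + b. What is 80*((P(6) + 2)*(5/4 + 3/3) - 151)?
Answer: -10820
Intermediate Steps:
80*((P(6) + 2)*(5/4 + 3/3) - 151) = 80*(((-1 + 6) + 2)*(5/4 + 3/3) - 151) = 80*((5 + 2)*(5*(¼) + 3*(⅓)) - 151) = 80*(7*(5/4 + 1) - 151) = 80*(7*(9/4) - 151) = 80*(63/4 - 151) = 80*(-541/4) = -10820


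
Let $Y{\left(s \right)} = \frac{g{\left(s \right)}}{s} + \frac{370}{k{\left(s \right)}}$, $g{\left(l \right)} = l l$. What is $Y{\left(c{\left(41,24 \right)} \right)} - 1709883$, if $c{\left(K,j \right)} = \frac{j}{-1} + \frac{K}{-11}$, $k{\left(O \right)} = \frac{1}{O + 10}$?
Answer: $- \frac{18881168}{11} \approx -1.7165 \cdot 10^{6}$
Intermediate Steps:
$k{\left(O \right)} = \frac{1}{10 + O}$
$g{\left(l \right)} = l^{2}$
$c{\left(K,j \right)} = - j - \frac{K}{11}$ ($c{\left(K,j \right)} = j \left(-1\right) + K \left(- \frac{1}{11}\right) = - j - \frac{K}{11}$)
$Y{\left(s \right)} = 3700 + 371 s$ ($Y{\left(s \right)} = \frac{s^{2}}{s} + \frac{370}{\frac{1}{10 + s}} = s + 370 \left(10 + s\right) = s + \left(3700 + 370 s\right) = 3700 + 371 s$)
$Y{\left(c{\left(41,24 \right)} \right)} - 1709883 = \left(3700 + 371 \left(\left(-1\right) 24 - \frac{41}{11}\right)\right) - 1709883 = \left(3700 + 371 \left(-24 - \frac{41}{11}\right)\right) - 1709883 = \left(3700 + 371 \left(- \frac{305}{11}\right)\right) - 1709883 = \left(3700 - \frac{113155}{11}\right) - 1709883 = - \frac{72455}{11} - 1709883 = - \frac{18881168}{11}$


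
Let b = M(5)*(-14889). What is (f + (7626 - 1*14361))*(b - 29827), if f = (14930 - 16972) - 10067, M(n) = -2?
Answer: 923356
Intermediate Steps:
b = 29778 (b = -2*(-14889) = 29778)
f = -12109 (f = -2042 - 10067 = -12109)
(f + (7626 - 1*14361))*(b - 29827) = (-12109 + (7626 - 1*14361))*(29778 - 29827) = (-12109 + (7626 - 14361))*(-49) = (-12109 - 6735)*(-49) = -18844*(-49) = 923356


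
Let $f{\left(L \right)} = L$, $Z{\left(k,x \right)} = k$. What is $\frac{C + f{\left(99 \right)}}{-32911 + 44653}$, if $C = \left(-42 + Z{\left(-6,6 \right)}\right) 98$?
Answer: $- \frac{1535}{3914} \approx -0.39218$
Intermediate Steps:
$C = -4704$ ($C = \left(-42 - 6\right) 98 = \left(-48\right) 98 = -4704$)
$\frac{C + f{\left(99 \right)}}{-32911 + 44653} = \frac{-4704 + 99}{-32911 + 44653} = - \frac{4605}{11742} = \left(-4605\right) \frac{1}{11742} = - \frac{1535}{3914}$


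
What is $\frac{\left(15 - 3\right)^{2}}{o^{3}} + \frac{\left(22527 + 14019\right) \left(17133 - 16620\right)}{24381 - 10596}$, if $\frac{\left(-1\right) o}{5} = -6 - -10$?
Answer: $\frac{624928329}{459500} \approx 1360.0$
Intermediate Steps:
$o = -20$ ($o = - 5 \left(-6 - -10\right) = - 5 \left(-6 + 10\right) = \left(-5\right) 4 = -20$)
$\frac{\left(15 - 3\right)^{2}}{o^{3}} + \frac{\left(22527 + 14019\right) \left(17133 - 16620\right)}{24381 - 10596} = \frac{\left(15 - 3\right)^{2}}{\left(-20\right)^{3}} + \frac{\left(22527 + 14019\right) \left(17133 - 16620\right)}{24381 - 10596} = \frac{12^{2}}{-8000} + \frac{36546 \cdot 513}{24381 - 10596} = 144 \left(- \frac{1}{8000}\right) + \frac{18748098}{13785} = - \frac{9}{500} + 18748098 \cdot \frac{1}{13785} = - \frac{9}{500} + \frac{6249366}{4595} = \frac{624928329}{459500}$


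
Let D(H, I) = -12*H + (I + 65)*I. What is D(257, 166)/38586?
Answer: 5877/6431 ≈ 0.91385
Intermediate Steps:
D(H, I) = -12*H + I*(65 + I) (D(H, I) = -12*H + (65 + I)*I = -12*H + I*(65 + I))
D(257, 166)/38586 = (166² - 12*257 + 65*166)/38586 = (27556 - 3084 + 10790)*(1/38586) = 35262*(1/38586) = 5877/6431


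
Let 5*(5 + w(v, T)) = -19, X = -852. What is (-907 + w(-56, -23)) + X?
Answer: -8839/5 ≈ -1767.8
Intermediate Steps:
w(v, T) = -44/5 (w(v, T) = -5 + (⅕)*(-19) = -5 - 19/5 = -44/5)
(-907 + w(-56, -23)) + X = (-907 - 44/5) - 852 = -4579/5 - 852 = -8839/5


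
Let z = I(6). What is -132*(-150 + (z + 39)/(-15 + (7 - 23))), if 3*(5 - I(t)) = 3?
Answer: 619476/31 ≈ 19983.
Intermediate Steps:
I(t) = 4 (I(t) = 5 - ⅓*3 = 5 - 1 = 4)
z = 4
-132*(-150 + (z + 39)/(-15 + (7 - 23))) = -132*(-150 + (4 + 39)/(-15 + (7 - 23))) = -132*(-150 + 43/(-15 - 16)) = -132*(-150 + 43/(-31)) = -132*(-150 + 43*(-1/31)) = -132*(-150 - 43/31) = -132*(-4693/31) = 619476/31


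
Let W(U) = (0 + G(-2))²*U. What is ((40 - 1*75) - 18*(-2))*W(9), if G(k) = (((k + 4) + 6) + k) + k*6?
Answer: 324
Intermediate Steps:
G(k) = 10 + 8*k (G(k) = (((4 + k) + 6) + k) + 6*k = ((10 + k) + k) + 6*k = (10 + 2*k) + 6*k = 10 + 8*k)
W(U) = 36*U (W(U) = (0 + (10 + 8*(-2)))²*U = (0 + (10 - 16))²*U = (0 - 6)²*U = (-6)²*U = 36*U)
((40 - 1*75) - 18*(-2))*W(9) = ((40 - 1*75) - 18*(-2))*(36*9) = ((40 - 75) + 36)*324 = (-35 + 36)*324 = 1*324 = 324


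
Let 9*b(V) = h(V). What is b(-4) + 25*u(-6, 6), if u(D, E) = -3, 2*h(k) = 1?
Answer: -1349/18 ≈ -74.944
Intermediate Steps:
h(k) = ½ (h(k) = (½)*1 = ½)
b(V) = 1/18 (b(V) = (⅑)*(½) = 1/18)
b(-4) + 25*u(-6, 6) = 1/18 + 25*(-3) = 1/18 - 75 = -1349/18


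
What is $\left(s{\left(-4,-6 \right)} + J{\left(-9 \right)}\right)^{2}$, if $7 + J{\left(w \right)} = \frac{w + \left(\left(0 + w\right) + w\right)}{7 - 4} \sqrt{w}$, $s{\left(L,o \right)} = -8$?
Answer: $-504 + 810 i \approx -504.0 + 810.0 i$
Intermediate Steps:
$J{\left(w \right)} = -7 + w^{\frac{3}{2}}$ ($J{\left(w \right)} = -7 + \frac{w + \left(\left(0 + w\right) + w\right)}{7 - 4} \sqrt{w} = -7 + \frac{w + \left(w + w\right)}{3} \sqrt{w} = -7 + \left(w + 2 w\right) \frac{1}{3} \sqrt{w} = -7 + 3 w \frac{1}{3} \sqrt{w} = -7 + w \sqrt{w} = -7 + w^{\frac{3}{2}}$)
$\left(s{\left(-4,-6 \right)} + J{\left(-9 \right)}\right)^{2} = \left(-8 - \left(7 - \left(-9\right)^{\frac{3}{2}}\right)\right)^{2} = \left(-8 - \left(7 + 27 i\right)\right)^{2} = \left(-15 - 27 i\right)^{2}$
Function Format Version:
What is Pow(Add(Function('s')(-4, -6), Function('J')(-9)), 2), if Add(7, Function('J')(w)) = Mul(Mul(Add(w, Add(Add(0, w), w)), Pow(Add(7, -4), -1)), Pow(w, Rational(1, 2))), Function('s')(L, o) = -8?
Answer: Add(-504, Mul(810, I)) ≈ Add(-504.00, Mul(810.00, I))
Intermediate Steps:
Function('J')(w) = Add(-7, Pow(w, Rational(3, 2))) (Function('J')(w) = Add(-7, Mul(Mul(Add(w, Add(Add(0, w), w)), Pow(Add(7, -4), -1)), Pow(w, Rational(1, 2)))) = Add(-7, Mul(Mul(Add(w, Add(w, w)), Pow(3, -1)), Pow(w, Rational(1, 2)))) = Add(-7, Mul(Mul(Add(w, Mul(2, w)), Rational(1, 3)), Pow(w, Rational(1, 2)))) = Add(-7, Mul(Mul(Mul(3, w), Rational(1, 3)), Pow(w, Rational(1, 2)))) = Add(-7, Mul(w, Pow(w, Rational(1, 2)))) = Add(-7, Pow(w, Rational(3, 2))))
Pow(Add(Function('s')(-4, -6), Function('J')(-9)), 2) = Pow(Add(-8, Add(-7, Pow(-9, Rational(3, 2)))), 2) = Pow(Add(-8, Add(-7, Mul(-27, I))), 2) = Pow(Add(-15, Mul(-27, I)), 2)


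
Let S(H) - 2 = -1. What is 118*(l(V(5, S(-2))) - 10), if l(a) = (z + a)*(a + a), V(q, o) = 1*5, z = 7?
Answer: 12980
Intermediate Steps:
S(H) = 1 (S(H) = 2 - 1 = 1)
V(q, o) = 5
l(a) = 2*a*(7 + a) (l(a) = (7 + a)*(a + a) = (7 + a)*(2*a) = 2*a*(7 + a))
118*(l(V(5, S(-2))) - 10) = 118*(2*5*(7 + 5) - 10) = 118*(2*5*12 - 10) = 118*(120 - 10) = 118*110 = 12980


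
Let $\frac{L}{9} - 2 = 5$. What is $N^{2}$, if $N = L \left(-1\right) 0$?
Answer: $0$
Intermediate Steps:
$L = 63$ ($L = 18 + 9 \cdot 5 = 18 + 45 = 63$)
$N = 0$ ($N = 63 \left(-1\right) 0 = \left(-63\right) 0 = 0$)
$N^{2} = 0^{2} = 0$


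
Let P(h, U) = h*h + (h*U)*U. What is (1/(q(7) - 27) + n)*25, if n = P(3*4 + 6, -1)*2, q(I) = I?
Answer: 68395/4 ≈ 17099.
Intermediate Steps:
P(h, U) = h**2 + h*U**2 (P(h, U) = h**2 + (U*h)*U = h**2 + h*U**2)
n = 684 (n = ((3*4 + 6)*((3*4 + 6) + (-1)**2))*2 = ((12 + 6)*((12 + 6) + 1))*2 = (18*(18 + 1))*2 = (18*19)*2 = 342*2 = 684)
(1/(q(7) - 27) + n)*25 = (1/(7 - 27) + 684)*25 = (1/(-20) + 684)*25 = (-1/20 + 684)*25 = (13679/20)*25 = 68395/4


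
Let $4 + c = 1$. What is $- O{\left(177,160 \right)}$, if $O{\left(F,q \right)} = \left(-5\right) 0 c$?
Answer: $0$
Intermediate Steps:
$c = -3$ ($c = -4 + 1 = -3$)
$O{\left(F,q \right)} = 0$ ($O{\left(F,q \right)} = \left(-5\right) 0 \left(-3\right) = 0 \left(-3\right) = 0$)
$- O{\left(177,160 \right)} = \left(-1\right) 0 = 0$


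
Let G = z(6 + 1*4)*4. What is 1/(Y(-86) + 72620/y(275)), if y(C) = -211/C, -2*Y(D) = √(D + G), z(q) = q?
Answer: -8427551000/797641741523983 + 44521*I*√46/797641741523983 ≈ -1.0566e-5 + 3.7856e-10*I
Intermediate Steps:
G = 40 (G = (6 + 1*4)*4 = (6 + 4)*4 = 10*4 = 40)
Y(D) = -√(40 + D)/2 (Y(D) = -√(D + 40)/2 = -√(40 + D)/2)
1/(Y(-86) + 72620/y(275)) = 1/(-√(40 - 86)/2 + 72620/((-211/275))) = 1/(-I*√46/2 + 72620/((-211*1/275))) = 1/(-I*√46/2 + 72620/(-211/275)) = 1/(-I*√46/2 + 72620*(-275/211)) = 1/(-I*√46/2 - 19970500/211) = 1/(-19970500/211 - I*√46/2)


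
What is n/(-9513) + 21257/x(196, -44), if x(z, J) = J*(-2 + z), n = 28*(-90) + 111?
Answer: -60551539/27067656 ≈ -2.2370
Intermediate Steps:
n = -2409 (n = -2520 + 111 = -2409)
n/(-9513) + 21257/x(196, -44) = -2409/(-9513) + 21257/((-44*(-2 + 196))) = -2409*(-1/9513) + 21257/((-44*194)) = 803/3171 + 21257/(-8536) = 803/3171 + 21257*(-1/8536) = 803/3171 - 21257/8536 = -60551539/27067656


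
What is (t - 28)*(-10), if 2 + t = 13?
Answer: 170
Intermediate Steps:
t = 11 (t = -2 + 13 = 11)
(t - 28)*(-10) = (11 - 28)*(-10) = -17*(-10) = 170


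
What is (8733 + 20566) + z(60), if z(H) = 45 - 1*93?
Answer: 29251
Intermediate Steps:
z(H) = -48 (z(H) = 45 - 93 = -48)
(8733 + 20566) + z(60) = (8733 + 20566) - 48 = 29299 - 48 = 29251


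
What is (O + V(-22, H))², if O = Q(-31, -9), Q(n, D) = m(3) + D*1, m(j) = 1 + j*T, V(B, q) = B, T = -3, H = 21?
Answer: 1521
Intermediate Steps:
m(j) = 1 - 3*j (m(j) = 1 + j*(-3) = 1 - 3*j)
Q(n, D) = -8 + D (Q(n, D) = (1 - 3*3) + D*1 = (1 - 9) + D = -8 + D)
O = -17 (O = -8 - 9 = -17)
(O + V(-22, H))² = (-17 - 22)² = (-39)² = 1521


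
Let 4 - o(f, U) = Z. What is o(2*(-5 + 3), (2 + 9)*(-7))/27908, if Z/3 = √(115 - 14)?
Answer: 1/6977 - 3*√101/27908 ≈ -0.00093699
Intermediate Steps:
Z = 3*√101 (Z = 3*√(115 - 14) = 3*√101 ≈ 30.150)
o(f, U) = 4 - 3*√101
o(2*(-5 + 3), (2 + 9)*(-7))/27908 = (4 - 3*√101)/27908 = (4 - 3*√101)*(1/27908) = 1/6977 - 3*√101/27908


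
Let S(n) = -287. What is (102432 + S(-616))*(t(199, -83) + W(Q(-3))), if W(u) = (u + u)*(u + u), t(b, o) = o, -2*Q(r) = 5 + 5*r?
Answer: 1736465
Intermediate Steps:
Q(r) = -5/2 - 5*r/2 (Q(r) = -(5 + 5*r)/2 = -5/2 - 5*r/2)
W(u) = 4*u² (W(u) = (2*u)*(2*u) = 4*u²)
(102432 + S(-616))*(t(199, -83) + W(Q(-3))) = (102432 - 287)*(-83 + 4*(-5/2 - 5/2*(-3))²) = 102145*(-83 + 4*(-5/2 + 15/2)²) = 102145*(-83 + 4*5²) = 102145*(-83 + 4*25) = 102145*(-83 + 100) = 102145*17 = 1736465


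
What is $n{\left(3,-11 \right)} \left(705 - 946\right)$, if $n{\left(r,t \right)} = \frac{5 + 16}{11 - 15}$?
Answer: $\frac{5061}{4} \approx 1265.3$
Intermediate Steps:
$n{\left(r,t \right)} = - \frac{21}{4}$ ($n{\left(r,t \right)} = \frac{21}{-4} = 21 \left(- \frac{1}{4}\right) = - \frac{21}{4}$)
$n{\left(3,-11 \right)} \left(705 - 946\right) = - \frac{21 \left(705 - 946\right)}{4} = \left(- \frac{21}{4}\right) \left(-241\right) = \frac{5061}{4}$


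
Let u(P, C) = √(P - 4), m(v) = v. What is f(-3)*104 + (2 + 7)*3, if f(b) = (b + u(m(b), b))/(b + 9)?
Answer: -25 + 52*I*√7/3 ≈ -25.0 + 45.86*I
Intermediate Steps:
u(P, C) = √(-4 + P)
f(b) = (b + √(-4 + b))/(9 + b) (f(b) = (b + √(-4 + b))/(b + 9) = (b + √(-4 + b))/(9 + b))
f(-3)*104 + (2 + 7)*3 = ((-3 + √(-4 - 3))/(9 - 3))*104 + (2 + 7)*3 = ((-3 + √(-7))/6)*104 + 9*3 = ((-3 + I*√7)/6)*104 + 27 = (-½ + I*√7/6)*104 + 27 = (-52 + 52*I*√7/3) + 27 = -25 + 52*I*√7/3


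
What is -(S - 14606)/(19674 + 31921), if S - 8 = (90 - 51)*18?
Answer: 13896/51595 ≈ 0.26933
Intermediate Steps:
S = 710 (S = 8 + (90 - 51)*18 = 8 + 39*18 = 8 + 702 = 710)
-(S - 14606)/(19674 + 31921) = -(710 - 14606)/(19674 + 31921) = -(-13896)/51595 = -1*(-13896/51595) = 13896/51595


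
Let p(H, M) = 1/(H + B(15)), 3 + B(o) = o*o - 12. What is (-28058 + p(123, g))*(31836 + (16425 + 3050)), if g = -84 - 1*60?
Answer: -479414733343/333 ≈ -1.4397e+9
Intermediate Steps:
g = -144 (g = -84 - 60 = -144)
B(o) = -15 + o² (B(o) = -3 + (o*o - 12) = -3 + (o² - 12) = -3 + (-12 + o²) = -15 + o²)
p(H, M) = 1/(210 + H) (p(H, M) = 1/(H + (-15 + 15²)) = 1/(H + (-15 + 225)) = 1/(H + 210) = 1/(210 + H))
(-28058 + p(123, g))*(31836 + (16425 + 3050)) = (-28058 + 1/(210 + 123))*(31836 + (16425 + 3050)) = (-28058 + 1/333)*(31836 + 19475) = (-28058 + 1/333)*51311 = -9343313/333*51311 = -479414733343/333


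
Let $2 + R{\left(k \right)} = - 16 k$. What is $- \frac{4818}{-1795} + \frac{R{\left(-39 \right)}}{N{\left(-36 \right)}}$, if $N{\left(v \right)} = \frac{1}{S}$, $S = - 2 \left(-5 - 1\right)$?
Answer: $\frac{13402698}{1795} \approx 7466.7$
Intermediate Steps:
$S = 12$ ($S = \left(-2\right) \left(-6\right) = 12$)
$R{\left(k \right)} = -2 - 16 k$
$N{\left(v \right)} = \frac{1}{12}$
$- \frac{4818}{-1795} + \frac{R{\left(-39 \right)}}{N{\left(-36 \right)}} = - \frac{4818}{-1795} + \left(-2 - -624\right) \frac{1}{\frac{1}{12}} = \left(-4818\right) \left(- \frac{1}{1795}\right) + \left(-2 + 624\right) 12 = \frac{4818}{1795} + 622 \cdot 12 = \frac{4818}{1795} + 7464 = \frac{13402698}{1795}$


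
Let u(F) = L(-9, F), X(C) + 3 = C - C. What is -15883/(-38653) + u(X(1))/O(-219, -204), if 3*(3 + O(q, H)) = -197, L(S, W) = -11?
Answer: 4547447/7962518 ≈ 0.57111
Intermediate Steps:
X(C) = -3 (X(C) = -3 + (C - C) = -3 + 0 = -3)
O(q, H) = -206/3 (O(q, H) = -3 + (⅓)*(-197) = -3 - 197/3 = -206/3)
u(F) = -11
-15883/(-38653) + u(X(1))/O(-219, -204) = -15883/(-38653) - 11/(-206/3) = -15883*(-1/38653) - 11*(-3/206) = 15883/38653 + 33/206 = 4547447/7962518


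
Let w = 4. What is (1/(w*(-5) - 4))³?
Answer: -1/13824 ≈ -7.2338e-5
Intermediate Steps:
(1/(w*(-5) - 4))³ = (1/(4*(-5) - 4))³ = (1/(-20 - 4))³ = (1/(-24))³ = (-1/24)³ = -1/13824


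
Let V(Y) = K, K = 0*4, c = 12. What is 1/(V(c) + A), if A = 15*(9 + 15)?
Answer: 1/360 ≈ 0.0027778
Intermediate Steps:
K = 0
V(Y) = 0
A = 360 (A = 15*24 = 360)
1/(V(c) + A) = 1/(0 + 360) = 1/360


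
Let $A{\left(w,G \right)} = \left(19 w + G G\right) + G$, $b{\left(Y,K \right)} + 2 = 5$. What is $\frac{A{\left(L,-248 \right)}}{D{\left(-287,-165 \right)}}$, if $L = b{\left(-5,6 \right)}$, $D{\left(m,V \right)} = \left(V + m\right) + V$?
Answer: $- \frac{61313}{617} \approx -99.373$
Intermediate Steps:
$b{\left(Y,K \right)} = 3$ ($b{\left(Y,K \right)} = -2 + 5 = 3$)
$D{\left(m,V \right)} = m + 2 V$
$L = 3$
$A{\left(w,G \right)} = G + G^{2} + 19 w$ ($A{\left(w,G \right)} = \left(19 w + G^{2}\right) + G = \left(G^{2} + 19 w\right) + G = G + G^{2} + 19 w$)
$\frac{A{\left(L,-248 \right)}}{D{\left(-287,-165 \right)}} = \frac{-248 + \left(-248\right)^{2} + 19 \cdot 3}{-287 + 2 \left(-165\right)} = \frac{-248 + 61504 + 57}{-287 - 330} = \frac{61313}{-617} = 61313 \left(- \frac{1}{617}\right) = - \frac{61313}{617}$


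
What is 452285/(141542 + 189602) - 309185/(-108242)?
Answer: 75670495305/17921844424 ≈ 4.2223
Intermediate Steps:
452285/(141542 + 189602) - 309185/(-108242) = 452285/331144 - 309185*(-1/108242) = 452285*(1/331144) + 309185/108242 = 452285/331144 + 309185/108242 = 75670495305/17921844424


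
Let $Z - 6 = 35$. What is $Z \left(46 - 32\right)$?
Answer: $574$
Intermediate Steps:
$Z = 41$ ($Z = 6 + 35 = 41$)
$Z \left(46 - 32\right) = 41 \left(46 - 32\right) = 41 \cdot 14 = 574$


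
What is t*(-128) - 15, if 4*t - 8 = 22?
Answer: -975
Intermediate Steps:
t = 15/2 (t = 2 + (1/4)*22 = 2 + 11/2 = 15/2 ≈ 7.5000)
t*(-128) - 15 = (15/2)*(-128) - 15 = -960 - 15 = -975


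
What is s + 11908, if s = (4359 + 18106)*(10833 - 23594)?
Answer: -286663957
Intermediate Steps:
s = -286675865 (s = 22465*(-12761) = -286675865)
s + 11908 = -286675865 + 11908 = -286663957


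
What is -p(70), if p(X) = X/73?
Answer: -70/73 ≈ -0.95890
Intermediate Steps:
p(X) = X/73 (p(X) = X*(1/73) = X/73)
-p(70) = -70/73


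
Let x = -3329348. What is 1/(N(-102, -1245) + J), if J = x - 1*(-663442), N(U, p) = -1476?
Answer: -1/2667382 ≈ -3.7490e-7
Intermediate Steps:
J = -2665906 (J = -3329348 - 1*(-663442) = -3329348 + 663442 = -2665906)
1/(N(-102, -1245) + J) = 1/(-1476 - 2665906) = 1/(-2667382) = -1/2667382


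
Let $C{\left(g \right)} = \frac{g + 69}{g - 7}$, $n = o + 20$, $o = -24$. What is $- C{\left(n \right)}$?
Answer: $\frac{65}{11} \approx 5.9091$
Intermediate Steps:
$n = -4$ ($n = -24 + 20 = -4$)
$C{\left(g \right)} = \frac{69 + g}{-7 + g}$
$- C{\left(n \right)} = - \frac{69 - 4}{-7 - 4} = - \frac{65}{-11} = - \frac{\left(-1\right) 65}{11} = \left(-1\right) \left(- \frac{65}{11}\right) = \frac{65}{11}$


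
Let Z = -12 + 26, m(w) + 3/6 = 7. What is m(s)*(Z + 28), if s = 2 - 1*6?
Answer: 273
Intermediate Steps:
s = -4 (s = 2 - 6 = -4)
m(w) = 13/2 (m(w) = -½ + 7 = 13/2)
Z = 14
m(s)*(Z + 28) = 13*(14 + 28)/2 = (13/2)*42 = 273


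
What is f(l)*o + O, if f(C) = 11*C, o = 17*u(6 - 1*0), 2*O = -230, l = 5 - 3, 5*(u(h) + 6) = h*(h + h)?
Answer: 15133/5 ≈ 3026.6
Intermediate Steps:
u(h) = -6 + 2*h**2/5 (u(h) = -6 + (h*(h + h))/5 = -6 + (h*(2*h))/5 = -6 + (2*h**2)/5 = -6 + 2*h**2/5)
l = 2
O = -115 (O = (1/2)*(-230) = -115)
o = 714/5 (o = 17*(-6 + 2*(6 - 1*0)**2/5) = 17*(-6 + 2*(6 + 0)**2/5) = 17*(-6 + (2/5)*6**2) = 17*(-6 + (2/5)*36) = 17*(-6 + 72/5) = 17*(42/5) = 714/5 ≈ 142.80)
f(l)*o + O = (11*2)*(714/5) - 115 = 22*(714/5) - 115 = 15708/5 - 115 = 15133/5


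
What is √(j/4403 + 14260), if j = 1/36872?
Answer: √93961576612932291494/81173708 ≈ 119.42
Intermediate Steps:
j = 1/36872 ≈ 2.7121e-5
√(j/4403 + 14260) = √((1/36872)/4403 + 14260) = √((1/36872)*(1/4403) + 14260) = √(1/162347416 + 14260) = √(2315074152161/162347416) = √93961576612932291494/81173708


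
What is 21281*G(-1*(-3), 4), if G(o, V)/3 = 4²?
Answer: 1021488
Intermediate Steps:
G(o, V) = 48 (G(o, V) = 3*4² = 3*16 = 48)
21281*G(-1*(-3), 4) = 21281*48 = 1021488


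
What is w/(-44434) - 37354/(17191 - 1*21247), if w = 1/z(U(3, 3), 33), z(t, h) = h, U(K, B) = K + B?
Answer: 117036299/12708124 ≈ 9.2096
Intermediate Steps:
U(K, B) = B + K
w = 1/33 ≈ 0.030303
w/(-44434) - 37354/(17191 - 1*21247) = (1/33)/(-44434) - 37354/(17191 - 1*21247) = (1/33)*(-1/44434) - 37354/(17191 - 21247) = -1/1466322 - 37354/(-4056) = -1/1466322 - 37354*(-1/4056) = -1/1466322 + 18677/2028 = 117036299/12708124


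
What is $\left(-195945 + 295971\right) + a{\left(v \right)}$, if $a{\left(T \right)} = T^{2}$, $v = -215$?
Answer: $146251$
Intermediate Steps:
$\left(-195945 + 295971\right) + a{\left(v \right)} = \left(-195945 + 295971\right) + \left(-215\right)^{2} = 100026 + 46225 = 146251$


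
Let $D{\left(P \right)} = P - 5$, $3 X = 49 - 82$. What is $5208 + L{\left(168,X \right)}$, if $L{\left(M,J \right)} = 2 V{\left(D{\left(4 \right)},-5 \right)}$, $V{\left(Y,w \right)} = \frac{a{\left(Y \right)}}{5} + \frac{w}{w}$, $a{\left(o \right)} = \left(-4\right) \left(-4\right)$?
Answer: $\frac{26082}{5} \approx 5216.4$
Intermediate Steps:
$X = -11$ ($X = \frac{49 - 82}{3} = \frac{1}{3} \left(-33\right) = -11$)
$D{\left(P \right)} = -5 + P$ ($D{\left(P \right)} = P - 5 = -5 + P$)
$a{\left(o \right)} = 16$
$V{\left(Y,w \right)} = \frac{21}{5}$ ($V{\left(Y,w \right)} = \frac{16}{5} + \frac{w}{w} = 16 \cdot \frac{1}{5} + 1 = \frac{16}{5} + 1 = \frac{21}{5}$)
$L{\left(M,J \right)} = \frac{42}{5}$ ($L{\left(M,J \right)} = 2 \cdot \frac{21}{5} = \frac{42}{5}$)
$5208 + L{\left(168,X \right)} = 5208 + \frac{42}{5} = \frac{26082}{5}$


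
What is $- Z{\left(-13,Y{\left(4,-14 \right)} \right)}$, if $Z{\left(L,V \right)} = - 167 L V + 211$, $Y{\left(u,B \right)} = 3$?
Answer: $-6724$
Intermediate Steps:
$Z{\left(L,V \right)} = 211 - 167 L V$ ($Z{\left(L,V \right)} = - 167 L V + 211 = 211 - 167 L V$)
$- Z{\left(-13,Y{\left(4,-14 \right)} \right)} = - (211 - \left(-2171\right) 3) = - (211 + 6513) = \left(-1\right) 6724 = -6724$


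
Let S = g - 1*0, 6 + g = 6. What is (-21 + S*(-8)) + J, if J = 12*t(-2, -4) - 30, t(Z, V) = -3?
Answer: -87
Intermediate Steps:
g = 0 (g = -6 + 6 = 0)
S = 0 (S = 0 - 1*0 = 0 + 0 = 0)
J = -66 (J = 12*(-3) - 30 = -36 - 30 = -66)
(-21 + S*(-8)) + J = (-21 + 0*(-8)) - 66 = (-21 + 0) - 66 = -21 - 66 = -87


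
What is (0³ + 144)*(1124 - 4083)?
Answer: -426096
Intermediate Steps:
(0³ + 144)*(1124 - 4083) = (0 + 144)*(-2959) = 144*(-2959) = -426096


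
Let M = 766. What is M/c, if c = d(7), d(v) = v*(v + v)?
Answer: 383/49 ≈ 7.8163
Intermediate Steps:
d(v) = 2*v² (d(v) = v*(2*v) = 2*v²)
c = 98 (c = 2*7² = 2*49 = 98)
M/c = 766/98 = 766*(1/98) = 383/49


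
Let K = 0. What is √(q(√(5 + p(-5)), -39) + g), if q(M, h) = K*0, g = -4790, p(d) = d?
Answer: I*√4790 ≈ 69.21*I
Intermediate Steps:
q(M, h) = 0 (q(M, h) = 0*0 = 0)
√(q(√(5 + p(-5)), -39) + g) = √(0 - 4790) = √(-4790) = I*√4790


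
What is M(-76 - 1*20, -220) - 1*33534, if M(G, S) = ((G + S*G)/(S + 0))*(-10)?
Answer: -358362/11 ≈ -32578.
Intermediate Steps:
M(G, S) = -10*(G + G*S)/S (M(G, S) = ((G + G*S)/S)*(-10) = -10*(G + G*S)/S)
M(-76 - 1*20, -220) - 1*33534 = -10*(-76 - 1*20)*(1 - 220)/(-220) - 1*33534 = -10*(-76 - 20)*(-1/220)*(-219) - 33534 = -10*(-96)*(-1/220)*(-219) - 33534 = 10512/11 - 33534 = -358362/11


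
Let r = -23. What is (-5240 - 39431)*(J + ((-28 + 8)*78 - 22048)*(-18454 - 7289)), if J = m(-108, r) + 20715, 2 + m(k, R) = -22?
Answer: -27149311062885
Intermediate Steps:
m(k, R) = -24 (m(k, R) = -2 - 22 = -24)
J = 20691 (J = -24 + 20715 = 20691)
(-5240 - 39431)*(J + ((-28 + 8)*78 - 22048)*(-18454 - 7289)) = (-5240 - 39431)*(20691 + ((-28 + 8)*78 - 22048)*(-18454 - 7289)) = -44671*(20691 + (-20*78 - 22048)*(-25743)) = -44671*(20691 + (-1560 - 22048)*(-25743)) = -44671*(20691 - 23608*(-25743)) = -44671*(20691 + 607740744) = -44671*607761435 = -27149311062885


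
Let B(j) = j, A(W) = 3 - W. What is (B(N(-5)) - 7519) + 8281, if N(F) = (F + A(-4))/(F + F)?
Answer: 3809/5 ≈ 761.80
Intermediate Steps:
N(F) = (7 + F)/(2*F) (N(F) = (F + (3 - 1*(-4)))/(F + F) = (F + (3 + 4))/((2*F)) = (F + 7)*(1/(2*F)) = (7 + F)*(1/(2*F)) = (7 + F)/(2*F))
(B(N(-5)) - 7519) + 8281 = ((½)*(7 - 5)/(-5) - 7519) + 8281 = ((½)*(-⅕)*2 - 7519) + 8281 = (-⅕ - 7519) + 8281 = -37596/5 + 8281 = 3809/5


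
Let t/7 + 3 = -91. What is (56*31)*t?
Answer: -1142288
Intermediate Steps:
t = -658 (t = -21 + 7*(-91) = -21 - 637 = -658)
(56*31)*t = (56*31)*(-658) = 1736*(-658) = -1142288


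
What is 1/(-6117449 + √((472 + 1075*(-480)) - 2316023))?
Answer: -321971/1969641321008 - I*√2831551/37423185099152 ≈ -1.6347e-7 - 4.4965e-11*I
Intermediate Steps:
1/(-6117449 + √((472 + 1075*(-480)) - 2316023)) = 1/(-6117449 + √((472 - 516000) - 2316023)) = 1/(-6117449 + √(-515528 - 2316023)) = 1/(-6117449 + √(-2831551)) = 1/(-6117449 + I*√2831551)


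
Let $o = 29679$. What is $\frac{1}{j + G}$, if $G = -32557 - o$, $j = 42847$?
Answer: $- \frac{1}{19389} \approx -5.1576 \cdot 10^{-5}$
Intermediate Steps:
$G = -62236$ ($G = -32557 - 29679 = -62236$)
$\frac{1}{j + G} = \frac{1}{42847 - 62236} = \frac{1}{-19389} = - \frac{1}{19389}$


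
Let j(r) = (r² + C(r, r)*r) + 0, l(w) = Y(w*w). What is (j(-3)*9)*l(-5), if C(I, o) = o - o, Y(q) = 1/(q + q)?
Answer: 81/50 ≈ 1.6200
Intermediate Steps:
Y(q) = 1/(2*q)
C(I, o) = 0
l(w) = 1/(2*w²) (l(w) = 1/(2*((w*w))) = 1/(2*(w²)) = 1/(2*w²))
j(r) = r² (j(r) = (r² + 0*r) + 0 = (r² + 0) + 0 = r² + 0 = r²)
(j(-3)*9)*l(-5) = ((-3)²*9)*((½)/(-5)²) = (9*9)*((½)*(1/25)) = 81*(1/50) = 81/50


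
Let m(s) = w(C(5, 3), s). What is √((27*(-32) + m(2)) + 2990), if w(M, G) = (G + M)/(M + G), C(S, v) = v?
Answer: √2127 ≈ 46.119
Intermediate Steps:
w(M, G) = 1 (w(M, G) = (G + M)/(G + M) = 1)
m(s) = 1
√((27*(-32) + m(2)) + 2990) = √((27*(-32) + 1) + 2990) = √((-864 + 1) + 2990) = √(-863 + 2990) = √2127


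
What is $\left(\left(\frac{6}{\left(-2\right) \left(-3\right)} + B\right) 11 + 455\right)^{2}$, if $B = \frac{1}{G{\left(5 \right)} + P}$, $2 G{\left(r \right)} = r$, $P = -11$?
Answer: $\frac{62410000}{289} \approx 2.1595 \cdot 10^{5}$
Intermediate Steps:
$G{\left(r \right)} = \frac{r}{2}$
$B = - \frac{2}{17}$ ($B = \frac{1}{\frac{1}{2} \cdot 5 - 11} = \frac{1}{\frac{5}{2} - 11} = \frac{1}{- \frac{17}{2}} = - \frac{2}{17} \approx -0.11765$)
$\left(\left(\frac{6}{\left(-2\right) \left(-3\right)} + B\right) 11 + 455\right)^{2} = \left(\left(\frac{6}{\left(-2\right) \left(-3\right)} - \frac{2}{17}\right) 11 + 455\right)^{2} = \left(\left(\frac{6}{6} - \frac{2}{17}\right) 11 + 455\right)^{2} = \left(\left(6 \cdot \frac{1}{6} - \frac{2}{17}\right) 11 + 455\right)^{2} = \left(\left(1 - \frac{2}{17}\right) 11 + 455\right)^{2} = \left(\frac{15}{17} \cdot 11 + 455\right)^{2} = \left(\frac{165}{17} + 455\right)^{2} = \left(\frac{7900}{17}\right)^{2} = \frac{62410000}{289}$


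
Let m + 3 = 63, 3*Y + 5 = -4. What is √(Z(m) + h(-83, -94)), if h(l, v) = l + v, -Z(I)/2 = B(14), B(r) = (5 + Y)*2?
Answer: I*√185 ≈ 13.601*I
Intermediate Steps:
Y = -3 (Y = -5/3 + (⅓)*(-4) = -5/3 - 4/3 = -3)
m = 60 (m = -3 + 63 = 60)
B(r) = 4 (B(r) = (5 - 3)*2 = 2*2 = 4)
Z(I) = -8 (Z(I) = -2*4 = -8)
√(Z(m) + h(-83, -94)) = √(-8 + (-83 - 94)) = √(-8 - 177) = √(-185) = I*√185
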